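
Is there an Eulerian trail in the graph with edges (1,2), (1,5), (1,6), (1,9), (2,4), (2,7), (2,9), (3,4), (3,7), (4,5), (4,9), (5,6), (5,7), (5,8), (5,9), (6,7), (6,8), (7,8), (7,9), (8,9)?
Yes — and in fact it has an Eulerian circuit (the graph is connected and all 9 vertices have even degree)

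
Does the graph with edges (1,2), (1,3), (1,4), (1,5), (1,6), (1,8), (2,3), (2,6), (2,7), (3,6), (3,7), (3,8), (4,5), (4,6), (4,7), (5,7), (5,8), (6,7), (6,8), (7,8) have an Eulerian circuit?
No (2 vertices have odd degree: {3, 8}; Eulerian circuit requires 0)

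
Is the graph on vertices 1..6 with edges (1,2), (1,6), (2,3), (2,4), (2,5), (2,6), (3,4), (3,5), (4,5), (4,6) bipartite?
No (odd cycle of length 3: 6 -> 1 -> 2 -> 6)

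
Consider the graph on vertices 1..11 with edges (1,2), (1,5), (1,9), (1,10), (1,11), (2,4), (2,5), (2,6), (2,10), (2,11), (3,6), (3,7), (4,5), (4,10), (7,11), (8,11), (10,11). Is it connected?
Yes (BFS from 1 visits [1, 2, 5, 9, 10, 11, 4, 6, 7, 8, 3] — all 11 vertices reached)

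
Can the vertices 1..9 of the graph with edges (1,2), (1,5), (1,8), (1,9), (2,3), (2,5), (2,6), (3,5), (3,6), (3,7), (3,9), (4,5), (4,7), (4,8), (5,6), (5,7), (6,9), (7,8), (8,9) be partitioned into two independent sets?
No (odd cycle of length 3: 5 -> 1 -> 2 -> 5)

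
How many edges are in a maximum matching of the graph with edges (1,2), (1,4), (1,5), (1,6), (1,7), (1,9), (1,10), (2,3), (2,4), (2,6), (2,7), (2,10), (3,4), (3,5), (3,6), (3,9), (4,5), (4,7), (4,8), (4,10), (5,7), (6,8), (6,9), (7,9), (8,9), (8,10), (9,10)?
5 (matching: (1,6), (2,10), (3,5), (4,8), (7,9); upper bound floor(n/2) = floor(10/2) = 5)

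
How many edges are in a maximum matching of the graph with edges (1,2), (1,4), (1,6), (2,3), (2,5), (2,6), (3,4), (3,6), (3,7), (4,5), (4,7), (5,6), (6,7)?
3 (matching: (1,6), (2,5), (4,7); upper bound floor(n/2) = floor(7/2) = 3)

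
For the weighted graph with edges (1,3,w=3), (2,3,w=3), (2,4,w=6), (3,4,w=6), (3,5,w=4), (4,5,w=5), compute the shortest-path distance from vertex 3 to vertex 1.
3 (path: 3 -> 1; weights 3 = 3)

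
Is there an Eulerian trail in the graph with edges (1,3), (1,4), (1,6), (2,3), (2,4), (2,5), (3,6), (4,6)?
No (6 vertices have odd degree: {1, 2, 3, 4, 5, 6}; Eulerian path requires 0 or 2)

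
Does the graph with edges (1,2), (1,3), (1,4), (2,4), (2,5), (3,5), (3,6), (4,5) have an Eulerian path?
No (6 vertices have odd degree: {1, 2, 3, 4, 5, 6}; Eulerian path requires 0 or 2)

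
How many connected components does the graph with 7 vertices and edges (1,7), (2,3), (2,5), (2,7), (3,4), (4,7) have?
2 (components: {1, 2, 3, 4, 5, 7}, {6})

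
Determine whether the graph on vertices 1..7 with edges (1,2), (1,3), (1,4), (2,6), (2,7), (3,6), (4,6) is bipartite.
Yes. Partition: {1, 5, 6, 7}, {2, 3, 4}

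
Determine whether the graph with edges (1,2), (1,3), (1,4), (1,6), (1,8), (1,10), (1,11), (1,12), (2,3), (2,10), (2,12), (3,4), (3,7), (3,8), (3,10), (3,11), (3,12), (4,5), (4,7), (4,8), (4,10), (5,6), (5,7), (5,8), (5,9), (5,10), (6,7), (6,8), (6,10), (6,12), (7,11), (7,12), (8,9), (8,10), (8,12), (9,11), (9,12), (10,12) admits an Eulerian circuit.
Yes (the graph is connected and all 12 vertices have even degree)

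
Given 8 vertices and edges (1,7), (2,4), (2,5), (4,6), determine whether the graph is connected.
No, it has 4 components: {1, 7}, {2, 4, 5, 6}, {3}, {8}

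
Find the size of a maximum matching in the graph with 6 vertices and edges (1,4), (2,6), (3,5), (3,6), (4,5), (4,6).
3 (matching: (1,4), (2,6), (3,5); upper bound floor(n/2) = floor(6/2) = 3)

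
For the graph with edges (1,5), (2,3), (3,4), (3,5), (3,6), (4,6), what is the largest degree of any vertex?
4 (attained at vertex 3)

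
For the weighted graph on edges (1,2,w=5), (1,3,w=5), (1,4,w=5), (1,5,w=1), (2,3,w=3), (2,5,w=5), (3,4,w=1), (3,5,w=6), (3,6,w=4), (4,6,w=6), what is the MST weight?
14 (MST edges: (1,3,w=5), (1,5,w=1), (2,3,w=3), (3,4,w=1), (3,6,w=4); sum of weights 5 + 1 + 3 + 1 + 4 = 14)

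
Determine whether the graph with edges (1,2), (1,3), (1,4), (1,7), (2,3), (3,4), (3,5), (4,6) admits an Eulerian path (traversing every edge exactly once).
No (4 vertices have odd degree: {4, 5, 6, 7}; Eulerian path requires 0 or 2)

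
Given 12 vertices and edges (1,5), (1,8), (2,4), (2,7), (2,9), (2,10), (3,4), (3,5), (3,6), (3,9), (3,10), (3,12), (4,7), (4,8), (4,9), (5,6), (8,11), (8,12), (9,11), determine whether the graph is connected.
Yes (BFS from 1 visits [1, 5, 8, 3, 6, 4, 11, 12, 9, 10, 2, 7] — all 12 vertices reached)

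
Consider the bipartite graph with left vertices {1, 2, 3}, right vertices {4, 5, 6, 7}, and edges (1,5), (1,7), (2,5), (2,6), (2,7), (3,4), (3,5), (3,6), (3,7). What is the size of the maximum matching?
3 (matching: (1,7), (2,6), (3,5); upper bound min(|L|,|R|) = min(3,4) = 3)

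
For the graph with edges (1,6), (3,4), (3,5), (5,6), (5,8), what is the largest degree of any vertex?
3 (attained at vertex 5)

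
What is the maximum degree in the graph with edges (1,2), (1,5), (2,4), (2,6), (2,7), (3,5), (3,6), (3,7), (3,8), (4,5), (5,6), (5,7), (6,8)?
5 (attained at vertex 5)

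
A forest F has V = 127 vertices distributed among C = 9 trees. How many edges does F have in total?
118 (Each of the 9 component trees on V_i vertices has V_i - 1 edges; summing gives V - C = 127 - 9 = 118)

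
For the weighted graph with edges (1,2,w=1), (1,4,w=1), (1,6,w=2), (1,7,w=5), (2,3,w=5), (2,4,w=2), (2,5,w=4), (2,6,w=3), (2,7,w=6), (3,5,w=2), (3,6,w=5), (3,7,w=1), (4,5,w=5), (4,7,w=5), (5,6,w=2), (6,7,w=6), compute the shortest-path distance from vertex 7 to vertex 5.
3 (path: 7 -> 3 -> 5; weights 1 + 2 = 3)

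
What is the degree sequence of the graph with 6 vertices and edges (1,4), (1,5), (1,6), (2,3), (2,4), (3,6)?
[3, 2, 2, 2, 2, 1] (degrees: deg(1)=3, deg(2)=2, deg(3)=2, deg(4)=2, deg(5)=1, deg(6)=2)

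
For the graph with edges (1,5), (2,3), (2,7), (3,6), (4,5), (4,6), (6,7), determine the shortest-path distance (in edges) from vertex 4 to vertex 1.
2 (path: 4 -> 5 -> 1, 2 edges)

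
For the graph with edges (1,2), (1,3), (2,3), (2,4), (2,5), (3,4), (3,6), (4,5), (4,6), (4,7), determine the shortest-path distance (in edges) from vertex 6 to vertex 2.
2 (path: 6 -> 4 -> 2, 2 edges)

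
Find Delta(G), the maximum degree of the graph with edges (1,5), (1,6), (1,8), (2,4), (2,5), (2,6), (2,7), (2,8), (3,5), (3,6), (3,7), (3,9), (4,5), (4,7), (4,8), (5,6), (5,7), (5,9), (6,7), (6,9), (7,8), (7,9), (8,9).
7 (attained at vertices 5, 7)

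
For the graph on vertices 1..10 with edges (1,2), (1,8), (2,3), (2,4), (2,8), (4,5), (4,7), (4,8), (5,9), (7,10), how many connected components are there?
2 (components: {1, 2, 3, 4, 5, 7, 8, 9, 10}, {6})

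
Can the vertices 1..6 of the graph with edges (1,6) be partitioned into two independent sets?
Yes. Partition: {1, 2, 3, 4, 5}, {6}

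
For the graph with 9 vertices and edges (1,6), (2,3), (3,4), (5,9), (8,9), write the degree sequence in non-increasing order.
[2, 2, 1, 1, 1, 1, 1, 1, 0] (degrees: deg(1)=1, deg(2)=1, deg(3)=2, deg(4)=1, deg(5)=1, deg(6)=1, deg(7)=0, deg(8)=1, deg(9)=2)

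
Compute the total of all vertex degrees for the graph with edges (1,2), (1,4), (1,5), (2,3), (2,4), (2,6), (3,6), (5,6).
16 (handshake: sum of degrees = 2|E| = 2 x 8 = 16)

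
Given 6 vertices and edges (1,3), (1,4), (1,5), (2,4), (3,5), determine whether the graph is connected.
No, it has 2 components: {1, 2, 3, 4, 5}, {6}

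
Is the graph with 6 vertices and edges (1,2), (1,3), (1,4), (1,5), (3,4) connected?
No, it has 2 components: {1, 2, 3, 4, 5}, {6}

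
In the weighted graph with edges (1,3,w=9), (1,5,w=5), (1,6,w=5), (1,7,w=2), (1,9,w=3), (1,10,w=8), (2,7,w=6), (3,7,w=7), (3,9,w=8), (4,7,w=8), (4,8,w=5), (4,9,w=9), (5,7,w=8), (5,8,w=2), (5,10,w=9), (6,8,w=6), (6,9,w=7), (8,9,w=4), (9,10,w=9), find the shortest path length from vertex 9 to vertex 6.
7 (path: 9 -> 6; weights 7 = 7)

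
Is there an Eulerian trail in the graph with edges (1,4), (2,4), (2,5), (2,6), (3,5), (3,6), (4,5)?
No (4 vertices have odd degree: {1, 2, 4, 5}; Eulerian path requires 0 or 2)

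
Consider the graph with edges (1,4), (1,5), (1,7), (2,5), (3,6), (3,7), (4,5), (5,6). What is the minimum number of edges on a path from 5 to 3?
2 (path: 5 -> 6 -> 3, 2 edges)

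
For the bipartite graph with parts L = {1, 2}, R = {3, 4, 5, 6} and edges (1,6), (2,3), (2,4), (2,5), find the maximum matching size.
2 (matching: (1,6), (2,5); upper bound min(|L|,|R|) = min(2,4) = 2)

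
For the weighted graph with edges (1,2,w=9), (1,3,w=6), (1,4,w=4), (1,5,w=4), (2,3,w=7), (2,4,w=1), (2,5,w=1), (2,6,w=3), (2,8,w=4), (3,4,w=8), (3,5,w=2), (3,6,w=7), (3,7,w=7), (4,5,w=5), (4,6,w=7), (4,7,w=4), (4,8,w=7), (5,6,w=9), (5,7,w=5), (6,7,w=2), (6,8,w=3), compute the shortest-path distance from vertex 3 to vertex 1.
6 (path: 3 -> 1; weights 6 = 6)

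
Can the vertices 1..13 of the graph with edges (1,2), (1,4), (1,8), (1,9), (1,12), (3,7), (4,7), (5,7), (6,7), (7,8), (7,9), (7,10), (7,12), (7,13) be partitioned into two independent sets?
Yes. Partition: {1, 7, 11}, {2, 3, 4, 5, 6, 8, 9, 10, 12, 13}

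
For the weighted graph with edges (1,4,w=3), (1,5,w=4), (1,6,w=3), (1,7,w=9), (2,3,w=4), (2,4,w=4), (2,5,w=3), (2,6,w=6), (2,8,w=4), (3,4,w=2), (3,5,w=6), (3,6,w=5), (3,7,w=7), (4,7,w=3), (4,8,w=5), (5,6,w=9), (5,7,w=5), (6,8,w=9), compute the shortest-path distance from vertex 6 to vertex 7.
9 (path: 6 -> 1 -> 4 -> 7; weights 3 + 3 + 3 = 9)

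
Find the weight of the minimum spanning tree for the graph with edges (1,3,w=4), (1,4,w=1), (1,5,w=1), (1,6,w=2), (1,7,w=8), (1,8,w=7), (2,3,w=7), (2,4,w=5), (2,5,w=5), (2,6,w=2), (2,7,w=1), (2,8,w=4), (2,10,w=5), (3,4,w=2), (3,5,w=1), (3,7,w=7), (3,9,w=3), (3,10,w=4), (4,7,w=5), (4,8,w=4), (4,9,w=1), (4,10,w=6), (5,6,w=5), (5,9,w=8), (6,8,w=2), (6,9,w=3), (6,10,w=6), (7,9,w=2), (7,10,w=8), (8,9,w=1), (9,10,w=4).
14 (MST edges: (1,4,w=1), (1,5,w=1), (1,6,w=2), (2,6,w=2), (2,7,w=1), (3,5,w=1), (3,10,w=4), (4,9,w=1), (8,9,w=1); sum of weights 1 + 1 + 2 + 2 + 1 + 1 + 4 + 1 + 1 = 14)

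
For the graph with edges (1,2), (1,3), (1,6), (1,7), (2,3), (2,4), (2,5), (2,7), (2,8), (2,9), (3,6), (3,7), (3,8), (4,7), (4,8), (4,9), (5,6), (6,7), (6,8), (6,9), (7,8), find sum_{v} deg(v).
42 (handshake: sum of degrees = 2|E| = 2 x 21 = 42)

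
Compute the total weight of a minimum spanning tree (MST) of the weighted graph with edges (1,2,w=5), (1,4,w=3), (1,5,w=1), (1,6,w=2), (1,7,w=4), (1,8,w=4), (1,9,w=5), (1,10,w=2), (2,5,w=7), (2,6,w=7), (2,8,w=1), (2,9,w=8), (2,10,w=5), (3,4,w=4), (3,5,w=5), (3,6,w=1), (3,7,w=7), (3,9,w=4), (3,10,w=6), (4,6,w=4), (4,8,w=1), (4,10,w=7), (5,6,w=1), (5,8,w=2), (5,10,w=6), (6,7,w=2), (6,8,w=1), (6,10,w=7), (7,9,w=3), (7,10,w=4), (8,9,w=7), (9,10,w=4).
13 (MST edges: (1,5,w=1), (1,10,w=2), (2,8,w=1), (3,6,w=1), (4,8,w=1), (5,6,w=1), (6,7,w=2), (6,8,w=1), (7,9,w=3); sum of weights 1 + 2 + 1 + 1 + 1 + 1 + 2 + 1 + 3 = 13)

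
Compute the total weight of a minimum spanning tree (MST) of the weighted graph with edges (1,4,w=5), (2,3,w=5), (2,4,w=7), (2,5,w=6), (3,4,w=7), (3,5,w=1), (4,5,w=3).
14 (MST edges: (1,4,w=5), (2,3,w=5), (3,5,w=1), (4,5,w=3); sum of weights 5 + 5 + 1 + 3 = 14)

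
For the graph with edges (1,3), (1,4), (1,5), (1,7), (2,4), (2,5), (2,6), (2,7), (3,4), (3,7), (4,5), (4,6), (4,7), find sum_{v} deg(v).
26 (handshake: sum of degrees = 2|E| = 2 x 13 = 26)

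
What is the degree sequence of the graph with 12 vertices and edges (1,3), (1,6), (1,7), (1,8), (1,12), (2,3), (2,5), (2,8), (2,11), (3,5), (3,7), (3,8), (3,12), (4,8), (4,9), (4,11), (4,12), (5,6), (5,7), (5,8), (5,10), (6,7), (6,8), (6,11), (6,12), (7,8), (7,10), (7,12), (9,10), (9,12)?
[7, 7, 6, 6, 6, 6, 5, 4, 4, 3, 3, 3] (degrees: deg(1)=5, deg(2)=4, deg(3)=6, deg(4)=4, deg(5)=6, deg(6)=6, deg(7)=7, deg(8)=7, deg(9)=3, deg(10)=3, deg(11)=3, deg(12)=6)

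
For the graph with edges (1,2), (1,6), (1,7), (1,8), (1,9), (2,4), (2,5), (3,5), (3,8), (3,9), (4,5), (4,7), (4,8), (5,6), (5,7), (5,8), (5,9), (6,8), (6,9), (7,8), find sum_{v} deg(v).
40 (handshake: sum of degrees = 2|E| = 2 x 20 = 40)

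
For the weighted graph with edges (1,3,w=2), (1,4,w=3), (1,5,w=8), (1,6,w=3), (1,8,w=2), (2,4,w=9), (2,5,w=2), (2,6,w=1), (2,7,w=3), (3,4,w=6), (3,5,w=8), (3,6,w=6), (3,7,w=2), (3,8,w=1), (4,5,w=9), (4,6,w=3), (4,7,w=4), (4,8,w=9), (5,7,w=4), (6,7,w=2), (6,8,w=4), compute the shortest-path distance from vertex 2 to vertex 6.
1 (path: 2 -> 6; weights 1 = 1)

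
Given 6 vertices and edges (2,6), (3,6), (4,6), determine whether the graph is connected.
No, it has 3 components: {1}, {2, 3, 4, 6}, {5}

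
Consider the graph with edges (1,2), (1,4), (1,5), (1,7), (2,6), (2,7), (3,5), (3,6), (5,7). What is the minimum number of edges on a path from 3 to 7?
2 (path: 3 -> 5 -> 7, 2 edges)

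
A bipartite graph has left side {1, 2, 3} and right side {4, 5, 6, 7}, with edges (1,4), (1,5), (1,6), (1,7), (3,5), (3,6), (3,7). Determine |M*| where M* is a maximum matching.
2 (matching: (1,7), (3,6); upper bound min(|L|,|R|) = min(3,4) = 3)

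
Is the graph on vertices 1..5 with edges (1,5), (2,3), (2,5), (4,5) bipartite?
Yes. Partition: {1, 2, 4}, {3, 5}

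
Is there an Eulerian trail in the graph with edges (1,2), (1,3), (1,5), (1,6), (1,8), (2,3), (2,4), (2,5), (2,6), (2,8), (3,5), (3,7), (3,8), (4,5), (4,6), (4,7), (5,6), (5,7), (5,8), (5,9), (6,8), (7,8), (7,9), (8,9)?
No (6 vertices have odd degree: {1, 3, 6, 7, 8, 9}; Eulerian path requires 0 or 2)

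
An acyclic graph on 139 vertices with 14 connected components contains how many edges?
125 (Each of the 14 component trees on V_i vertices has V_i - 1 edges; summing gives V - C = 139 - 14 = 125)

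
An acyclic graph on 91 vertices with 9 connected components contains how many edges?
82 (Each of the 9 component trees on V_i vertices has V_i - 1 edges; summing gives V - C = 91 - 9 = 82)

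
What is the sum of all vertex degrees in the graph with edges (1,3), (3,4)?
4 (handshake: sum of degrees = 2|E| = 2 x 2 = 4)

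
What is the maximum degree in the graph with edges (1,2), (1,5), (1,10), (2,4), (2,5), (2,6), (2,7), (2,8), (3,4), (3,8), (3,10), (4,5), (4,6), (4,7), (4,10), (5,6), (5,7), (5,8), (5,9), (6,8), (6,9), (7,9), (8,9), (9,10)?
7 (attained at vertex 5)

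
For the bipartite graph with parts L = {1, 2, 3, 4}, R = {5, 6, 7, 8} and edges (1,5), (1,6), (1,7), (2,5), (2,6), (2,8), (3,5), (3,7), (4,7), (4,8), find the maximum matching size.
4 (matching: (1,7), (2,6), (3,5), (4,8); upper bound min(|L|,|R|) = min(4,4) = 4)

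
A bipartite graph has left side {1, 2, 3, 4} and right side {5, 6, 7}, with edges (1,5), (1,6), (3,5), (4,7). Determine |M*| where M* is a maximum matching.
3 (matching: (1,6), (3,5), (4,7); upper bound min(|L|,|R|) = min(4,3) = 3)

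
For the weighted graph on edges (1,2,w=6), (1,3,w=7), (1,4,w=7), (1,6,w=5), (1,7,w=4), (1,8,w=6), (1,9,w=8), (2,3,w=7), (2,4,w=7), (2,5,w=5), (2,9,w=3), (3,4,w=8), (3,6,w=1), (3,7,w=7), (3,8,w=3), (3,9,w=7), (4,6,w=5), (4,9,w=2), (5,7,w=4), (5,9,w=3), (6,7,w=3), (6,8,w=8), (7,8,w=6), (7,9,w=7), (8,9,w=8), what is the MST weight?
23 (MST edges: (1,7,w=4), (2,9,w=3), (3,6,w=1), (3,8,w=3), (4,9,w=2), (5,7,w=4), (5,9,w=3), (6,7,w=3); sum of weights 4 + 3 + 1 + 3 + 2 + 4 + 3 + 3 = 23)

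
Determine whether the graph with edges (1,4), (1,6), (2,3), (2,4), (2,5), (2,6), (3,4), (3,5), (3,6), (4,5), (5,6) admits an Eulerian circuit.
Yes (the graph is connected and all 6 vertices have even degree)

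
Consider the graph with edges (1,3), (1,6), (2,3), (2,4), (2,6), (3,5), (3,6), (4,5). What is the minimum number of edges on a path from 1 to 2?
2 (path: 1 -> 3 -> 2, 2 edges)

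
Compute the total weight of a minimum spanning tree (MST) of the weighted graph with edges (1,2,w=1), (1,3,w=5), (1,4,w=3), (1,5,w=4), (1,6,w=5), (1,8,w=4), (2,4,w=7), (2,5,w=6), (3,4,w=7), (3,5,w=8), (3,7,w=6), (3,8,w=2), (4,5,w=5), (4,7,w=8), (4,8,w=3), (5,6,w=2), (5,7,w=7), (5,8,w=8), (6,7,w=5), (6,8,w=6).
20 (MST edges: (1,2,w=1), (1,4,w=3), (1,5,w=4), (3,8,w=2), (4,8,w=3), (5,6,w=2), (6,7,w=5); sum of weights 1 + 3 + 4 + 2 + 3 + 2 + 5 = 20)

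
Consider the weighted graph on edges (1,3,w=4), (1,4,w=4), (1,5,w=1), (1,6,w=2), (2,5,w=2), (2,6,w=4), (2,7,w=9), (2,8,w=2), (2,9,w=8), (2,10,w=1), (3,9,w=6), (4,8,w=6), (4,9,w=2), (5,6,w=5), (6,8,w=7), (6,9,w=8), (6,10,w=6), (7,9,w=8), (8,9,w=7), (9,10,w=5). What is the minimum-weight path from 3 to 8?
9 (path: 3 -> 1 -> 5 -> 2 -> 8; weights 4 + 1 + 2 + 2 = 9)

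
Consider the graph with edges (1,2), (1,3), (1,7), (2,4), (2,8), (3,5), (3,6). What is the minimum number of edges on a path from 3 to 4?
3 (path: 3 -> 1 -> 2 -> 4, 3 edges)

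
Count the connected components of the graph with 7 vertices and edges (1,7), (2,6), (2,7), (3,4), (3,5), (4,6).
1 (components: {1, 2, 3, 4, 5, 6, 7})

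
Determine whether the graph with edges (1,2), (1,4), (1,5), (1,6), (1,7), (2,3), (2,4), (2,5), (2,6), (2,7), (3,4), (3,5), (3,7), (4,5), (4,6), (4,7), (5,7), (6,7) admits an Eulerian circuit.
No (2 vertices have odd degree: {1, 5}; Eulerian circuit requires 0)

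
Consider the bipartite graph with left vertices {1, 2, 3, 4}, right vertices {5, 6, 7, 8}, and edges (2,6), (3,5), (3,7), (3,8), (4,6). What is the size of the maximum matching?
2 (matching: (2,6), (3,8); upper bound min(|L|,|R|) = min(4,4) = 4)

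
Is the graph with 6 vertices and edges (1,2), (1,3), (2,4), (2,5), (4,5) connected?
No, it has 2 components: {1, 2, 3, 4, 5}, {6}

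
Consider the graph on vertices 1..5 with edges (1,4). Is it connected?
No, it has 4 components: {1, 4}, {2}, {3}, {5}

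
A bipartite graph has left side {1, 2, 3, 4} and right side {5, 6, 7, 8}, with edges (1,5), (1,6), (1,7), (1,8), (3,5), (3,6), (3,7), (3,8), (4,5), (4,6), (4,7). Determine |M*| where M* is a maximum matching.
3 (matching: (1,8), (3,7), (4,6); upper bound min(|L|,|R|) = min(4,4) = 4)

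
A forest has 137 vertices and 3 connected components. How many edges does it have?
134 (Each of the 3 component trees on V_i vertices has V_i - 1 edges; summing gives V - C = 137 - 3 = 134)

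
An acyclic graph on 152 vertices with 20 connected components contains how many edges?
132 (Each of the 20 component trees on V_i vertices has V_i - 1 edges; summing gives V - C = 152 - 20 = 132)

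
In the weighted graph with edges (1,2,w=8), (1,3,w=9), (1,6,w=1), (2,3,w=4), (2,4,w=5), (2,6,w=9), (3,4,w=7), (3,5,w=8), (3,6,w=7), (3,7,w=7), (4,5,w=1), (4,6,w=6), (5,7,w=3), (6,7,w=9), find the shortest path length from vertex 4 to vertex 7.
4 (path: 4 -> 5 -> 7; weights 1 + 3 = 4)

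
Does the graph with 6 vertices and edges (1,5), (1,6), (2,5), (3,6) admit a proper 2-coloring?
Yes. Partition: {1, 2, 3, 4}, {5, 6}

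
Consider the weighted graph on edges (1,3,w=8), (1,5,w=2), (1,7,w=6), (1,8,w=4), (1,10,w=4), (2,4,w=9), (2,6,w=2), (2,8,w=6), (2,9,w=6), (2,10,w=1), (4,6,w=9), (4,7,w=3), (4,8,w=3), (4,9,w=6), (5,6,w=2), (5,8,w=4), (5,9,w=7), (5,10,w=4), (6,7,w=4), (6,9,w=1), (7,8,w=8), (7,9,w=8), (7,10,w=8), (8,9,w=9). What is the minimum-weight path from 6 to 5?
2 (path: 6 -> 5; weights 2 = 2)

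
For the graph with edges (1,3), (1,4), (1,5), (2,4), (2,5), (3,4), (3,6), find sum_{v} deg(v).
14 (handshake: sum of degrees = 2|E| = 2 x 7 = 14)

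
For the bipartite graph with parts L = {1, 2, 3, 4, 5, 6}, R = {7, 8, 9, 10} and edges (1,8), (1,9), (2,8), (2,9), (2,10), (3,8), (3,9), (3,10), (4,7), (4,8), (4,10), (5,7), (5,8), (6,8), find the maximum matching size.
4 (matching: (1,9), (2,10), (3,8), (4,7); upper bound min(|L|,|R|) = min(6,4) = 4)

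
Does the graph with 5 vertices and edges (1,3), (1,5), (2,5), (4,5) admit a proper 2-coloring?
Yes. Partition: {1, 2, 4}, {3, 5}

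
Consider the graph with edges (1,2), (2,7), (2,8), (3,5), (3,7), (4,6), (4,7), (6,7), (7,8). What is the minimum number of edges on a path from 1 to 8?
2 (path: 1 -> 2 -> 8, 2 edges)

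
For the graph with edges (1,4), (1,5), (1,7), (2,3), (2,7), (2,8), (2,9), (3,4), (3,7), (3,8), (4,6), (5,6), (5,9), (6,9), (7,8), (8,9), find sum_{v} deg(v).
32 (handshake: sum of degrees = 2|E| = 2 x 16 = 32)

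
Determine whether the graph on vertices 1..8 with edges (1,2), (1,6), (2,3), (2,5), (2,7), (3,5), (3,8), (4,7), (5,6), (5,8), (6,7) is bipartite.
No (odd cycle of length 3: 3 -> 2 -> 5 -> 3)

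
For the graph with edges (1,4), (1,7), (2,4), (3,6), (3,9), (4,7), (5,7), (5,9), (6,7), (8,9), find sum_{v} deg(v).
20 (handshake: sum of degrees = 2|E| = 2 x 10 = 20)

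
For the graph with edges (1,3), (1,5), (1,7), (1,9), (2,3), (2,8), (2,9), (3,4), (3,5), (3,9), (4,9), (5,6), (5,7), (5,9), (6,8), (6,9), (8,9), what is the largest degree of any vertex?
7 (attained at vertex 9)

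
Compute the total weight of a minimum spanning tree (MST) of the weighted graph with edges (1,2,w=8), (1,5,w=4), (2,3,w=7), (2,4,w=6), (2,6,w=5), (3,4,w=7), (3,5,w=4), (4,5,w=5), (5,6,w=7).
24 (MST edges: (1,5,w=4), (2,4,w=6), (2,6,w=5), (3,5,w=4), (4,5,w=5); sum of weights 4 + 6 + 5 + 4 + 5 = 24)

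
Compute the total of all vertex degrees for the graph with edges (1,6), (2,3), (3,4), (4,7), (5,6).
10 (handshake: sum of degrees = 2|E| = 2 x 5 = 10)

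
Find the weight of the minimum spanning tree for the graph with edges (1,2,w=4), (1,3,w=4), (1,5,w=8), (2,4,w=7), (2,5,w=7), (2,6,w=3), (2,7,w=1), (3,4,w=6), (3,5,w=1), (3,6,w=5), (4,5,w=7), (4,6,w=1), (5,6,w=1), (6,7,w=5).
11 (MST edges: (1,3,w=4), (2,6,w=3), (2,7,w=1), (3,5,w=1), (4,6,w=1), (5,6,w=1); sum of weights 4 + 3 + 1 + 1 + 1 + 1 = 11)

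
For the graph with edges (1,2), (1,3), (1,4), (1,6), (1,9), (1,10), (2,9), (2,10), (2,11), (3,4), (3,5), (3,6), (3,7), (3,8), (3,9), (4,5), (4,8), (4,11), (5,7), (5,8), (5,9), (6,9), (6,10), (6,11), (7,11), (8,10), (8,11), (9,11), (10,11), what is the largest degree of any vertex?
7 (attained at vertices 3, 11)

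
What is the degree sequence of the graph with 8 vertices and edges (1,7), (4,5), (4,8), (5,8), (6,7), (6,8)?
[3, 2, 2, 2, 2, 1, 0, 0] (degrees: deg(1)=1, deg(2)=0, deg(3)=0, deg(4)=2, deg(5)=2, deg(6)=2, deg(7)=2, deg(8)=3)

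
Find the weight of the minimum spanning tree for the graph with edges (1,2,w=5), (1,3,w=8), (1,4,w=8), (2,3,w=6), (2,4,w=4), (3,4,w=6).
15 (MST edges: (1,2,w=5), (2,3,w=6), (2,4,w=4); sum of weights 5 + 6 + 4 = 15)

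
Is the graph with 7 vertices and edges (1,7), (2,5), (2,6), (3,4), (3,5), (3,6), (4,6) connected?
No, it has 2 components: {1, 7}, {2, 3, 4, 5, 6}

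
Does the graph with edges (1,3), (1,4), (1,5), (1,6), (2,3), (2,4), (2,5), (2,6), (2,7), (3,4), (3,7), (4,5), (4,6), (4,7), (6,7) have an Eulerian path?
Yes (the graph is connected and exactly 2 vertices have odd degree: {2, 5}; any Eulerian path must start and end at those)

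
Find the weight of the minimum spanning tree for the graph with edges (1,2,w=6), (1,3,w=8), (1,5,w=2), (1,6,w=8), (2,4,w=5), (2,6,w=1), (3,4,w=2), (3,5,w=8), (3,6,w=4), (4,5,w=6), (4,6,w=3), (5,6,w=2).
10 (MST edges: (1,5,w=2), (2,6,w=1), (3,4,w=2), (4,6,w=3), (5,6,w=2); sum of weights 2 + 1 + 2 + 3 + 2 = 10)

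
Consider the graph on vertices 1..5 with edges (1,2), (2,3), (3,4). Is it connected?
No, it has 2 components: {1, 2, 3, 4}, {5}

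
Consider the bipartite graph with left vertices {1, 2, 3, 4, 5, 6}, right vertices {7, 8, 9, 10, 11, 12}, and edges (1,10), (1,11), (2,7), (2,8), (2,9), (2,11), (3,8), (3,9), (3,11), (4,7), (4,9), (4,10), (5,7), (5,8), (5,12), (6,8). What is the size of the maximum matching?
6 (matching: (1,10), (2,9), (3,11), (4,7), (5,12), (6,8); upper bound min(|L|,|R|) = min(6,6) = 6)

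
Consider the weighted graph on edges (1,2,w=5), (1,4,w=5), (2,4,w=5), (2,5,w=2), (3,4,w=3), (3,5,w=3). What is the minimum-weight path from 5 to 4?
6 (path: 5 -> 3 -> 4; weights 3 + 3 = 6)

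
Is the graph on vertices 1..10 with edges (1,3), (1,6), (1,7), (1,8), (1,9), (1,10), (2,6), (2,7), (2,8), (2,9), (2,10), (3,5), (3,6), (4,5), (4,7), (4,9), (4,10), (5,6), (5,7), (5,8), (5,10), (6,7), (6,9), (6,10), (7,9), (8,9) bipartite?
No (odd cycle of length 3: 10 -> 1 -> 6 -> 10)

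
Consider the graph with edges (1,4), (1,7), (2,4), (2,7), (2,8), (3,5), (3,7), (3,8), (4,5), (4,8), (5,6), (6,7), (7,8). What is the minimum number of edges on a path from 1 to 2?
2 (path: 1 -> 7 -> 2, 2 edges)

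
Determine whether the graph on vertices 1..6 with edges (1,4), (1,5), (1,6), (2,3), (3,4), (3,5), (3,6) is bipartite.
Yes. Partition: {1, 3}, {2, 4, 5, 6}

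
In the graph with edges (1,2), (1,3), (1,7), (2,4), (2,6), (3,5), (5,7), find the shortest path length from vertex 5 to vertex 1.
2 (path: 5 -> 3 -> 1, 2 edges)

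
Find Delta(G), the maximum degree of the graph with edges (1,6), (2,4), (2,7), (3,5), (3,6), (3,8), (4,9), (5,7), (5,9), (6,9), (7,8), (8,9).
4 (attained at vertex 9)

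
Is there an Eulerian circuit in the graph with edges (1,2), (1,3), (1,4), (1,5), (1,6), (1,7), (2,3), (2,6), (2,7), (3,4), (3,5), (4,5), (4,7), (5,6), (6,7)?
Yes (the graph is connected and all 7 vertices have even degree)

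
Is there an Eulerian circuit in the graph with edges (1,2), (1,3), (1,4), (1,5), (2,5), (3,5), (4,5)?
Yes (the graph is connected and all 5 vertices have even degree)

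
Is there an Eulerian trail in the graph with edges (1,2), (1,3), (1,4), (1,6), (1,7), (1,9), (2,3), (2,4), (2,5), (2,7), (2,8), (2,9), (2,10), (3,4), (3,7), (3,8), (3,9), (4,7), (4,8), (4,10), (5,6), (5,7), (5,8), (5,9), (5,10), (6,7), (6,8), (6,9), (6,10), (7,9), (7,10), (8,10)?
Yes — and in fact it has an Eulerian circuit (the graph is connected and all 10 vertices have even degree)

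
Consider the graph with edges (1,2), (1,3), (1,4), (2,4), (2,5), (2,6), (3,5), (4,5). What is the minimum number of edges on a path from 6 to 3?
3 (path: 6 -> 2 -> 5 -> 3, 3 edges)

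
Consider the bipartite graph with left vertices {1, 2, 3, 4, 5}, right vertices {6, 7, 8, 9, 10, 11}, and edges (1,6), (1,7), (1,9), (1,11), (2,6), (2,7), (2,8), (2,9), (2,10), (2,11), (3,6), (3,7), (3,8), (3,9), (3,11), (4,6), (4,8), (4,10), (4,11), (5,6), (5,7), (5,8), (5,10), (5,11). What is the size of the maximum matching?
5 (matching: (1,11), (2,10), (3,9), (4,8), (5,7); upper bound min(|L|,|R|) = min(5,6) = 5)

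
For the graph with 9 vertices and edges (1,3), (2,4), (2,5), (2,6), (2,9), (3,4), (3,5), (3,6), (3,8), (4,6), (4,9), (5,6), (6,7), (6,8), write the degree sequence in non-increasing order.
[6, 5, 4, 4, 3, 2, 2, 1, 1] (degrees: deg(1)=1, deg(2)=4, deg(3)=5, deg(4)=4, deg(5)=3, deg(6)=6, deg(7)=1, deg(8)=2, deg(9)=2)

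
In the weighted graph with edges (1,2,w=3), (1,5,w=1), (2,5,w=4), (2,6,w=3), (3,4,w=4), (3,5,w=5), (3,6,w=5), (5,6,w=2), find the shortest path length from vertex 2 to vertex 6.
3 (path: 2 -> 6; weights 3 = 3)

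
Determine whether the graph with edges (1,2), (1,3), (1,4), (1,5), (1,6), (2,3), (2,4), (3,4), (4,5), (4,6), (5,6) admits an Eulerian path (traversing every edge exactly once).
No (6 vertices have odd degree: {1, 2, 3, 4, 5, 6}; Eulerian path requires 0 or 2)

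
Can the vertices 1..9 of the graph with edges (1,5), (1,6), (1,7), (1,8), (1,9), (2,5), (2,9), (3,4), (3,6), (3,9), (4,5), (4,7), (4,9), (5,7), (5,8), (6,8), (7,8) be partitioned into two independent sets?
No (odd cycle of length 3: 6 -> 1 -> 8 -> 6)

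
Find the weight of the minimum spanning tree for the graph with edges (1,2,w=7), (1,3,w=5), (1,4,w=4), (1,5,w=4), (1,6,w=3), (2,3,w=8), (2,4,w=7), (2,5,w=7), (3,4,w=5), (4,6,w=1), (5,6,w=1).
17 (MST edges: (1,2,w=7), (1,3,w=5), (1,6,w=3), (4,6,w=1), (5,6,w=1); sum of weights 7 + 5 + 3 + 1 + 1 = 17)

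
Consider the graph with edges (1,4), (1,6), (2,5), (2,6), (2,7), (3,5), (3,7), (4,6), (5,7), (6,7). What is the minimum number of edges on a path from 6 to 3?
2 (path: 6 -> 7 -> 3, 2 edges)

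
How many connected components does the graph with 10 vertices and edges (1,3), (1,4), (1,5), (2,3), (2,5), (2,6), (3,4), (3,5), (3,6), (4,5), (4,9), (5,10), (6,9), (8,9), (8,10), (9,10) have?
2 (components: {1, 2, 3, 4, 5, 6, 8, 9, 10}, {7})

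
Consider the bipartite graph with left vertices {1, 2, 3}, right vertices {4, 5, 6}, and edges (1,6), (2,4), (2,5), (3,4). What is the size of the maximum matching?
3 (matching: (1,6), (2,5), (3,4); upper bound min(|L|,|R|) = min(3,3) = 3)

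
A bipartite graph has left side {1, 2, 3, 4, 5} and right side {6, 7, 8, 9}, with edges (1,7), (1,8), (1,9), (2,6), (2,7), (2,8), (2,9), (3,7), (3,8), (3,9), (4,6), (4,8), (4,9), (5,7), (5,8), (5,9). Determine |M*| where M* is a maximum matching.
4 (matching: (1,9), (2,8), (3,7), (4,6); upper bound min(|L|,|R|) = min(5,4) = 4)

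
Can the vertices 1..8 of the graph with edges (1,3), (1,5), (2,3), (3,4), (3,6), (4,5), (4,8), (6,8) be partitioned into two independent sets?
Yes. Partition: {1, 2, 4, 6, 7}, {3, 5, 8}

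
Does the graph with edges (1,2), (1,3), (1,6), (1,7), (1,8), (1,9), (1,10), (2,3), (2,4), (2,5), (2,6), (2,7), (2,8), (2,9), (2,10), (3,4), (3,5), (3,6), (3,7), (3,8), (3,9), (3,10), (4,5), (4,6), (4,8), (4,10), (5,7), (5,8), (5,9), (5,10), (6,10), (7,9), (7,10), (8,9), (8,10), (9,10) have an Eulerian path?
No (8 vertices have odd degree: {1, 2, 3, 5, 6, 8, 9, 10}; Eulerian path requires 0 or 2)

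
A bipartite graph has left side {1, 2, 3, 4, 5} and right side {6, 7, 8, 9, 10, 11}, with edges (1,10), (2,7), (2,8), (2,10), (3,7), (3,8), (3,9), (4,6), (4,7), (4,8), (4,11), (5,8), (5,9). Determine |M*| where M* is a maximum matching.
5 (matching: (1,10), (2,8), (3,7), (4,11), (5,9); upper bound min(|L|,|R|) = min(5,6) = 5)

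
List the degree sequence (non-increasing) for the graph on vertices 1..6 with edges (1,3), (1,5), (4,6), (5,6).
[2, 2, 2, 1, 1, 0] (degrees: deg(1)=2, deg(2)=0, deg(3)=1, deg(4)=1, deg(5)=2, deg(6)=2)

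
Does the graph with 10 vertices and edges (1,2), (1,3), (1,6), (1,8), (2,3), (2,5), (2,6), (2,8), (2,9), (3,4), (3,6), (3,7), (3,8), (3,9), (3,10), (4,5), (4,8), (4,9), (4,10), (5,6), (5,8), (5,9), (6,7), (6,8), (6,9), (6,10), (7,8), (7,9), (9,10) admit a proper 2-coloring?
No (odd cycle of length 3: 6 -> 1 -> 2 -> 6)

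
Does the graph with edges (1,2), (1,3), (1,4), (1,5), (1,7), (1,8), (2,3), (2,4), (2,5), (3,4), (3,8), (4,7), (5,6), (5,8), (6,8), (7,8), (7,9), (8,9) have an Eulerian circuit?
Yes (the graph is connected and all 9 vertices have even degree)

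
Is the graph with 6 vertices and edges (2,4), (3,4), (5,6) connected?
No, it has 3 components: {1}, {2, 3, 4}, {5, 6}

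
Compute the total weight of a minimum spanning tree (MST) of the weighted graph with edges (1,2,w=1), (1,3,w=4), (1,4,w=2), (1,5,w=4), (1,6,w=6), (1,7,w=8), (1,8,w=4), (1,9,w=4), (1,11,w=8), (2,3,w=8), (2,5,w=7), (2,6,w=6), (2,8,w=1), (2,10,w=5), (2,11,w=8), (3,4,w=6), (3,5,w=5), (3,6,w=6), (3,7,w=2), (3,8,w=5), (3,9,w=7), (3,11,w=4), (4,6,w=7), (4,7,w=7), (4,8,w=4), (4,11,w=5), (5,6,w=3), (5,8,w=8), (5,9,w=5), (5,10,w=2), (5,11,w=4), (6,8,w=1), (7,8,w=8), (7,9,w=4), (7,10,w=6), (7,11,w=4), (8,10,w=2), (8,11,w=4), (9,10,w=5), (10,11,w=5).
23 (MST edges: (1,2,w=1), (1,3,w=4), (1,4,w=2), (1,9,w=4), (2,8,w=1), (3,7,w=2), (3,11,w=4), (5,10,w=2), (6,8,w=1), (8,10,w=2); sum of weights 1 + 4 + 2 + 4 + 1 + 2 + 4 + 2 + 1 + 2 = 23)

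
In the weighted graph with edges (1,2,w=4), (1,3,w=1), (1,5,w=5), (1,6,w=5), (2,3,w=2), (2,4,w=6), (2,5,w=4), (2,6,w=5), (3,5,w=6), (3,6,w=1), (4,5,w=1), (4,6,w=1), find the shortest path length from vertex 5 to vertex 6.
2 (path: 5 -> 4 -> 6; weights 1 + 1 = 2)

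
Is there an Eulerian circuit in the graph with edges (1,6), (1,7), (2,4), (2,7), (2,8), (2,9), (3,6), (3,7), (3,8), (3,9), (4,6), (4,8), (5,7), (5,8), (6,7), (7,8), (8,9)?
No (2 vertices have odd degree: {4, 9}; Eulerian circuit requires 0)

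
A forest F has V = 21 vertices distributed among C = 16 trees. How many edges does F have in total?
5 (Each of the 16 component trees on V_i vertices has V_i - 1 edges; summing gives V - C = 21 - 16 = 5)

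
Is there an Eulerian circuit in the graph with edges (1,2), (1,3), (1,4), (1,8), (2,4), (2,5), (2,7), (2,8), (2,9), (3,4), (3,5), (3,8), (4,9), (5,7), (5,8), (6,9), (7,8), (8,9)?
No (2 vertices have odd degree: {6, 7}; Eulerian circuit requires 0)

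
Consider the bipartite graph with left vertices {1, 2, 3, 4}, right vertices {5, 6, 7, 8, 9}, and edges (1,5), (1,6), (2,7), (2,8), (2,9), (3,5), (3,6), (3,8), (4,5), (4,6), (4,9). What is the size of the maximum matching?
4 (matching: (1,6), (2,7), (3,8), (4,9); upper bound min(|L|,|R|) = min(4,5) = 4)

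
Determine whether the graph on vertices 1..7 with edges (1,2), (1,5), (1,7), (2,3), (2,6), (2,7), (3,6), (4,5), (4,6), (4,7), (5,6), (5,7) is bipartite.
No (odd cycle of length 3: 7 -> 1 -> 5 -> 7)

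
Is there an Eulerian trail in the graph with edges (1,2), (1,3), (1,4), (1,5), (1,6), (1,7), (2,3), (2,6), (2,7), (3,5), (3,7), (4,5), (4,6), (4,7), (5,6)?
Yes — and in fact it has an Eulerian circuit (the graph is connected and all 7 vertices have even degree)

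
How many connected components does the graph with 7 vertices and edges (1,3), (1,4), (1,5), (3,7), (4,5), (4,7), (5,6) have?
2 (components: {1, 3, 4, 5, 6, 7}, {2})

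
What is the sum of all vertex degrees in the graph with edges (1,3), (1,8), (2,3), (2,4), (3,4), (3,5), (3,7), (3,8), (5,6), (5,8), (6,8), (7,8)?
24 (handshake: sum of degrees = 2|E| = 2 x 12 = 24)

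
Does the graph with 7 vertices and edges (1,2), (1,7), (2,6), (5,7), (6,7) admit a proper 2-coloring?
Yes. Partition: {1, 3, 4, 5, 6}, {2, 7}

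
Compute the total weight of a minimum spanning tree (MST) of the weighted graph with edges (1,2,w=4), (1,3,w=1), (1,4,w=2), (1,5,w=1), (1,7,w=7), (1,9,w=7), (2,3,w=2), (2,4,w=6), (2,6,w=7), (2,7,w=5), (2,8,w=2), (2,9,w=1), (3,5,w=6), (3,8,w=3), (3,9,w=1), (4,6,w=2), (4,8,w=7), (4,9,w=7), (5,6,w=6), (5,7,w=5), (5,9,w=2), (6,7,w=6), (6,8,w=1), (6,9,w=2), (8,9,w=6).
14 (MST edges: (1,3,w=1), (1,4,w=2), (1,5,w=1), (2,7,w=5), (2,8,w=2), (2,9,w=1), (3,9,w=1), (6,8,w=1); sum of weights 1 + 2 + 1 + 5 + 2 + 1 + 1 + 1 = 14)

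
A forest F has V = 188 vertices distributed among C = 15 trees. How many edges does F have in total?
173 (Each of the 15 component trees on V_i vertices has V_i - 1 edges; summing gives V - C = 188 - 15 = 173)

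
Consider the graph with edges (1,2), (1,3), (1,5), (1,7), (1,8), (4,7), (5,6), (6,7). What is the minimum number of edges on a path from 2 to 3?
2 (path: 2 -> 1 -> 3, 2 edges)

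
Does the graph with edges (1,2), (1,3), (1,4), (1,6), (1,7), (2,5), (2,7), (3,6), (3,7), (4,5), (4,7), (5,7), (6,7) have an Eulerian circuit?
No (6 vertices have odd degree: {1, 2, 3, 4, 5, 6}; Eulerian circuit requires 0)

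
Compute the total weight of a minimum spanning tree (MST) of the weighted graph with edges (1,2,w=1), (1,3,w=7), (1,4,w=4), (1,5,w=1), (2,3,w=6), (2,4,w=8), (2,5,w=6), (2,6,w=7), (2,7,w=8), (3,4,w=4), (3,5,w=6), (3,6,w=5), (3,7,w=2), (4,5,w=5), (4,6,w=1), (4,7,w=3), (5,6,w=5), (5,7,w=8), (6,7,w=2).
11 (MST edges: (1,2,w=1), (1,4,w=4), (1,5,w=1), (3,7,w=2), (4,6,w=1), (6,7,w=2); sum of weights 1 + 4 + 1 + 2 + 1 + 2 = 11)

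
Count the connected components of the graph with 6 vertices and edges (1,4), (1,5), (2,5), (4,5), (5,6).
2 (components: {1, 2, 4, 5, 6}, {3})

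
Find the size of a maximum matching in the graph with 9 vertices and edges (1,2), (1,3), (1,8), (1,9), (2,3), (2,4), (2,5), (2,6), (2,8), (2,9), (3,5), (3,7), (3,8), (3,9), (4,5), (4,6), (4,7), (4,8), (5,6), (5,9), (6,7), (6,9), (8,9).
4 (matching: (2,5), (3,9), (4,8), (6,7); upper bound floor(n/2) = floor(9/2) = 4)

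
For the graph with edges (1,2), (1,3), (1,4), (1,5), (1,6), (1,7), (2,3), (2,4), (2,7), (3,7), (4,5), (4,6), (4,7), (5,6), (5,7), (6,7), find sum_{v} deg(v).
32 (handshake: sum of degrees = 2|E| = 2 x 16 = 32)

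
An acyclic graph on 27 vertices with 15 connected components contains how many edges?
12 (Each of the 15 component trees on V_i vertices has V_i - 1 edges; summing gives V - C = 27 - 15 = 12)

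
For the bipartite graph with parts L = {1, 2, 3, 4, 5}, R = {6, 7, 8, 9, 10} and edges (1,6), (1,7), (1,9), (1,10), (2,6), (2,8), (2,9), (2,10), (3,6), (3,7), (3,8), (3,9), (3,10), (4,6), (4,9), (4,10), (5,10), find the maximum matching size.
5 (matching: (1,6), (2,8), (3,7), (4,9), (5,10); upper bound min(|L|,|R|) = min(5,5) = 5)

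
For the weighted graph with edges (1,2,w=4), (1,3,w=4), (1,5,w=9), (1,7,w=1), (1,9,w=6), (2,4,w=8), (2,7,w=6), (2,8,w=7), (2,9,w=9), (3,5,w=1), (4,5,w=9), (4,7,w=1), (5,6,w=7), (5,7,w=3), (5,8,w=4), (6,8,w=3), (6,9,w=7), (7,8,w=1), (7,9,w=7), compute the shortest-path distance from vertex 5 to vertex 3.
1 (path: 5 -> 3; weights 1 = 1)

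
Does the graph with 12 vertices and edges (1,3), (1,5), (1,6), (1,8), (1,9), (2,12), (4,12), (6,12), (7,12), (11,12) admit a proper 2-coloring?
Yes. Partition: {1, 10, 12}, {2, 3, 4, 5, 6, 7, 8, 9, 11}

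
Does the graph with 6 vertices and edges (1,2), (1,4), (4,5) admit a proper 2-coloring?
Yes. Partition: {1, 3, 5, 6}, {2, 4}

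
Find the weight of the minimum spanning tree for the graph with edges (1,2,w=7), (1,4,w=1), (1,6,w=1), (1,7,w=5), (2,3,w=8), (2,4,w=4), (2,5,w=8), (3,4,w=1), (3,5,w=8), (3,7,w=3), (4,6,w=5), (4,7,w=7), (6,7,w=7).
18 (MST edges: (1,4,w=1), (1,6,w=1), (2,4,w=4), (2,5,w=8), (3,4,w=1), (3,7,w=3); sum of weights 1 + 1 + 4 + 8 + 1 + 3 = 18)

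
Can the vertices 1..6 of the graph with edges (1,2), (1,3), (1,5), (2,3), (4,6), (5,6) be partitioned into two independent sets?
No (odd cycle of length 3: 3 -> 1 -> 2 -> 3)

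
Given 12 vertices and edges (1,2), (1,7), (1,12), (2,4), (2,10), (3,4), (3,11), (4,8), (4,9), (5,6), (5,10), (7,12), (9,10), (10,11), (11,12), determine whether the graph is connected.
Yes (BFS from 1 visits [1, 2, 7, 12, 4, 10, 11, 3, 8, 9, 5, 6] — all 12 vertices reached)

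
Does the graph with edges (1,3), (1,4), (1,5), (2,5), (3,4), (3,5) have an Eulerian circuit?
No (4 vertices have odd degree: {1, 2, 3, 5}; Eulerian circuit requires 0)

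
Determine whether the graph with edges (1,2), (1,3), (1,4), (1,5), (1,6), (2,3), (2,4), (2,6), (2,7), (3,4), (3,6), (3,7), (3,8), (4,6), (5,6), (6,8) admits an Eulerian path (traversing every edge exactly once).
Yes (the graph is connected and exactly 2 vertices have odd degree: {1, 2}; any Eulerian path must start and end at those)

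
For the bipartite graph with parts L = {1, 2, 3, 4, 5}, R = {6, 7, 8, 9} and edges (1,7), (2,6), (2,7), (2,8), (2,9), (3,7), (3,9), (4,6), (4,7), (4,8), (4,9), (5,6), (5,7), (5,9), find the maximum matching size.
4 (matching: (1,7), (2,9), (4,8), (5,6); upper bound min(|L|,|R|) = min(5,4) = 4)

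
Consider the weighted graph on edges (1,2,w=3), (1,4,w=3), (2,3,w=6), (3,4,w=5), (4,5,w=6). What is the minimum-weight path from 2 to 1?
3 (path: 2 -> 1; weights 3 = 3)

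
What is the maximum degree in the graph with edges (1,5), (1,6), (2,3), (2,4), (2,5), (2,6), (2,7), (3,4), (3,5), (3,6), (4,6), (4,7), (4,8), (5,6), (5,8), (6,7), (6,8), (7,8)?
7 (attained at vertex 6)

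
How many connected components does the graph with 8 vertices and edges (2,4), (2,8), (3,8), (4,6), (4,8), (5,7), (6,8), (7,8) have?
2 (components: {1}, {2, 3, 4, 5, 6, 7, 8})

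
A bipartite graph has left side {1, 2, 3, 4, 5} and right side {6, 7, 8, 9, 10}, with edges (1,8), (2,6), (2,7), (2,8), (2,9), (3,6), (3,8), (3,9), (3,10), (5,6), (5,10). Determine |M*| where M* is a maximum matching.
4 (matching: (1,8), (2,7), (3,9), (5,10); upper bound min(|L|,|R|) = min(5,5) = 5)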